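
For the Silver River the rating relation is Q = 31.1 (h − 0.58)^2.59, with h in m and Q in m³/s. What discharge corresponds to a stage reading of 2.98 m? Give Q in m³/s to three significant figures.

Q = 31.1 × (2.98 − 0.58)^2.59 = 31.1 × 2.4^2.59 = 300.3 m³/s

300 m³/s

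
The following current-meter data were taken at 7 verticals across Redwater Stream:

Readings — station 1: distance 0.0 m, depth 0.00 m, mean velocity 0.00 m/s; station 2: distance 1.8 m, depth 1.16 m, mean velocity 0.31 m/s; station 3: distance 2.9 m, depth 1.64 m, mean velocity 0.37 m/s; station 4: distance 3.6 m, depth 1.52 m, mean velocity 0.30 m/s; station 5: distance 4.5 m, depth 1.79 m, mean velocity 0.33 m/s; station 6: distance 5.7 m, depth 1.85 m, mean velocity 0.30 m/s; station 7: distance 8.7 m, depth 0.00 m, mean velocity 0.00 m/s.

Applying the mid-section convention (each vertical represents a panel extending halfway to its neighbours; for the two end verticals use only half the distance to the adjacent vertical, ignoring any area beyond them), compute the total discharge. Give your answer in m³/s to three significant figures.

w_2 = (2.9 − 0.0)/2 = 1.45 m; q_2 = 0.31 × 1.16 × 1.45 = 0.5214 m³/s
w_3 = (3.6 − 1.8)/2 = 0.9 m; q_3 = 0.37 × 1.64 × 0.9 = 0.5461 m³/s
w_4 = (4.5 − 2.9)/2 = 0.8 m; q_4 = 0.30 × 1.52 × 0.8 = 0.3648 m³/s
w_5 = (5.7 − 3.6)/2 = 1.05 m; q_5 = 0.33 × 1.79 × 1.05 = 0.6202 m³/s
w_6 = (8.7 − 4.5)/2 = 2.1 m; q_6 = 0.30 × 1.85 × 2.1 = 1.166 m³/s
Stations 1, 7 contribute zero (depth or velocity is 0).
Q = Σ qᵢ = 3.218 m³/s

3.22 m³/s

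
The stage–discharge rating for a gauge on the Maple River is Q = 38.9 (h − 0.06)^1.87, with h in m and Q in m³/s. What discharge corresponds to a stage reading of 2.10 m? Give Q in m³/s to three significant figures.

148 m³/s

Q = 38.9 × (2.10 − 0.06)^1.87 = 38.9 × 2.04^1.87 = 147.6 m³/s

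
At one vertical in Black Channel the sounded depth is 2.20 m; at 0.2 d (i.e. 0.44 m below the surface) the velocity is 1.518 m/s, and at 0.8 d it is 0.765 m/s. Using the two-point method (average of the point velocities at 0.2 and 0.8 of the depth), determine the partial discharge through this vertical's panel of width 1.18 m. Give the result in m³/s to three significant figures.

v̄ = (1.518 + 0.765) / 2 = 1.142 m/s
q = v̄ × d × w = 1.142 × 2.20 × 1.18 = 2.963 m³/s

2.96 m³/s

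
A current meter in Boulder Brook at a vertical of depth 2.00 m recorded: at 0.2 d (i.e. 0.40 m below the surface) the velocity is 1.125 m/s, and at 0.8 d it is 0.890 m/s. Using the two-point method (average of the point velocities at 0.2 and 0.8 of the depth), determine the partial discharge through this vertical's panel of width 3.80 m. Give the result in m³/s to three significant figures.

v̄ = (1.125 + 0.890) / 2 = 1.008 m/s
q = v̄ × d × w = 1.008 × 2.00 × 3.80 = 7.657 m³/s

7.66 m³/s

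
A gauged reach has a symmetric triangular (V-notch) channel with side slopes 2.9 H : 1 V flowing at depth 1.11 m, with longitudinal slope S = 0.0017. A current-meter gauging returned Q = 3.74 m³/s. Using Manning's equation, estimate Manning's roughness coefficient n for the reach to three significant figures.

0.0256

A = z·y² = 2.9×1.11² = 3.573 m²
P = 2y√(1+z²) = 2×1.11×√(1+2.9²) = 6.810 m
R = A/P = 3.573/6.810 = 0.5247 m
n = (1/Q)·A·R^(2/3)·S^(1/2) = (1/3.74) × 3.573 × 0.6505 × 0.04123 = 0.02562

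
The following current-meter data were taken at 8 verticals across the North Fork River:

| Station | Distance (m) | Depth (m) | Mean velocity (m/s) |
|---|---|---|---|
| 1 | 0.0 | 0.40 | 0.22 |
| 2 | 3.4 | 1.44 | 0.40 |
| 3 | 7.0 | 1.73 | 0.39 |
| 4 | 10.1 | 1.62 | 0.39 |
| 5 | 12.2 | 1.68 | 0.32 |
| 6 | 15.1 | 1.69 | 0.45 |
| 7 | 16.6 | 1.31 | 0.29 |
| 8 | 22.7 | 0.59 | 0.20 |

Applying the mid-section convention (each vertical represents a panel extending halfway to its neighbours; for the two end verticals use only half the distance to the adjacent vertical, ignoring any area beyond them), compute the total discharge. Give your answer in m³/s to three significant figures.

10.9 m³/s

w_1 = (3.4 − 0.0)/2 = 1.7 m; q_1 = 0.22 × 0.40 × 1.7 = 0.1496 m³/s
w_2 = (7.0 − 0.0)/2 = 3.5 m; q_2 = 0.40 × 1.44 × 3.5 = 2.016 m³/s
w_3 = (10.1 − 3.4)/2 = 3.35 m; q_3 = 0.39 × 1.73 × 3.35 = 2.260 m³/s
w_4 = (12.2 − 7.0)/2 = 2.6 m; q_4 = 0.39 × 1.62 × 2.6 = 1.643 m³/s
w_5 = (15.1 − 10.1)/2 = 2.5 m; q_5 = 0.32 × 1.68 × 2.5 = 1.344 m³/s
w_6 = (16.6 − 12.2)/2 = 2.2 m; q_6 = 0.45 × 1.69 × 2.2 = 1.673 m³/s
w_7 = (22.7 − 15.1)/2 = 3.8 m; q_7 = 0.29 × 1.31 × 3.8 = 1.444 m³/s
w_8 = (22.7 − 16.6)/2 = 3.05 m; q_8 = 0.20 × 0.59 × 3.05 = 0.3599 m³/s
Q = Σ qᵢ = 10.89 m³/s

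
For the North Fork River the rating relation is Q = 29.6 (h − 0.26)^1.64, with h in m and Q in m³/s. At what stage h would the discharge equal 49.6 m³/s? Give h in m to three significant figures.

h − h₀ = (Q/C)^(1/b) = (49.6/29.6)^(1/1.64) = 1.370 m
h = 0.26 + 1.370 = 1.630 m

1.63 m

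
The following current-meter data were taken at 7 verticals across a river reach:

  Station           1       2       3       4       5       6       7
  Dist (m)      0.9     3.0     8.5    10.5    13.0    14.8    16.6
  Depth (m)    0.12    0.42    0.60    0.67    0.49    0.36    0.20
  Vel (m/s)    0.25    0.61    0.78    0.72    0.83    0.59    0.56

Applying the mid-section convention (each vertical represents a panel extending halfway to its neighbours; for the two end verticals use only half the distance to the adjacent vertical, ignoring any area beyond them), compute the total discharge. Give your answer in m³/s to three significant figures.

5.20 m³/s

w_1 = (3.0 − 0.9)/2 = 1.05 m; q_1 = 0.25 × 0.12 × 1.05 = 0.03150 m³/s
w_2 = (8.5 − 0.9)/2 = 3.8 m; q_2 = 0.61 × 0.42 × 3.8 = 0.9736 m³/s
w_3 = (10.5 − 3.0)/2 = 3.75 m; q_3 = 0.78 × 0.60 × 3.75 = 1.755 m³/s
w_4 = (13.0 − 8.5)/2 = 2.25 m; q_4 = 0.72 × 0.67 × 2.25 = 1.085 m³/s
w_5 = (14.8 − 10.5)/2 = 2.15 m; q_5 = 0.83 × 0.49 × 2.15 = 0.8744 m³/s
w_6 = (16.6 − 13.0)/2 = 1.8 m; q_6 = 0.59 × 0.36 × 1.8 = 0.3823 m³/s
w_7 = (16.6 − 14.8)/2 = 0.9 m; q_7 = 0.56 × 0.20 × 0.9 = 0.1008 m³/s
Q = Σ qᵢ = 5.203 m³/s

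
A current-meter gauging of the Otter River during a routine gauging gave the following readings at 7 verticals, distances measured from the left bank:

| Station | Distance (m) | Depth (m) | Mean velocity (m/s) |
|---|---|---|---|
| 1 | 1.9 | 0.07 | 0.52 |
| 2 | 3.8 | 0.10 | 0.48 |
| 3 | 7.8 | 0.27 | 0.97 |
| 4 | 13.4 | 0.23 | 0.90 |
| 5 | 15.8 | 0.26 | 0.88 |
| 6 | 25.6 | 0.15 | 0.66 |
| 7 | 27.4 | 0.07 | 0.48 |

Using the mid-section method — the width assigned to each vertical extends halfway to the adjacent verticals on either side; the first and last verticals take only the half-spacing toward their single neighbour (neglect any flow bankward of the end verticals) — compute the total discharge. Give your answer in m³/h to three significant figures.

w_1 = (3.8 − 1.9)/2 = 0.95 m; q_1 = 0.52 × 0.07 × 0.95 = 0.03458 m³/s
w_2 = (7.8 − 1.9)/2 = 2.95 m; q_2 = 0.48 × 0.10 × 2.95 = 0.1416 m³/s
w_3 = (13.4 − 3.8)/2 = 4.8 m; q_3 = 0.97 × 0.27 × 4.8 = 1.257 m³/s
w_4 = (15.8 − 7.8)/2 = 4 m; q_4 = 0.90 × 0.23 × 4 = 0.8280 m³/s
w_5 = (25.6 − 13.4)/2 = 6.1 m; q_5 = 0.88 × 0.26 × 6.1 = 1.396 m³/s
w_6 = (27.4 − 15.8)/2 = 5.8 m; q_6 = 0.66 × 0.15 × 5.8 = 0.5742 m³/s
w_7 = (27.4 − 25.6)/2 = 0.9 m; q_7 = 0.48 × 0.07 × 0.9 = 0.03024 m³/s
Q = Σ qᵢ = 4.261 m³/s
= 4.261 × 3600 = 15340 m³/h

15300 m³/h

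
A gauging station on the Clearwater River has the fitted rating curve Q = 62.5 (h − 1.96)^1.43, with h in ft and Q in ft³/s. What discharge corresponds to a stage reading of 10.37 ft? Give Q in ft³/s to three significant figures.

Q = 62.5 × (10.37 − 1.96)^1.43 = 62.5 × 8.41^1.43 = 1313 ft³/s

1310 ft³/s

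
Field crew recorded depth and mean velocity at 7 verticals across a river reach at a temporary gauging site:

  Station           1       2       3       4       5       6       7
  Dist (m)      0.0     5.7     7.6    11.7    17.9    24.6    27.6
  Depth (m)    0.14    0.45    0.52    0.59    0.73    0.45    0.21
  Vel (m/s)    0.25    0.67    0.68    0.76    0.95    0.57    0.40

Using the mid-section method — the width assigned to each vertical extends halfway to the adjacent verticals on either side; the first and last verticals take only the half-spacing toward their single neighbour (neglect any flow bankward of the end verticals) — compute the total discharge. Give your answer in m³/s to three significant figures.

10.5 m³/s

w_1 = (5.7 − 0.0)/2 = 2.85 m; q_1 = 0.25 × 0.14 × 2.85 = 0.09975 m³/s
w_2 = (7.6 − 0.0)/2 = 3.8 m; q_2 = 0.67 × 0.45 × 3.8 = 1.146 m³/s
w_3 = (11.7 − 5.7)/2 = 3 m; q_3 = 0.68 × 0.52 × 3 = 1.061 m³/s
w_4 = (17.9 − 7.6)/2 = 5.15 m; q_4 = 0.76 × 0.59 × 5.15 = 2.309 m³/s
w_5 = (24.6 − 11.7)/2 = 6.45 m; q_5 = 0.95 × 0.73 × 6.45 = 4.473 m³/s
w_6 = (27.6 − 17.9)/2 = 4.85 m; q_6 = 0.57 × 0.45 × 4.85 = 1.244 m³/s
w_7 = (27.6 − 24.6)/2 = 1.5 m; q_7 = 0.40 × 0.21 × 1.5 = 0.1260 m³/s
Q = Σ qᵢ = 10.46 m³/s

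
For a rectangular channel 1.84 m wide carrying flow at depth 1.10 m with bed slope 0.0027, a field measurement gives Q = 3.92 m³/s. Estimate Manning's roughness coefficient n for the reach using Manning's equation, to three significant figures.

A = b·y = 1.84 × 1.10 = 2.024 m²
P = b + 2y = 1.84 + 2×1.10 = 4.040 m
R = A/P = 2.024/4.040 = 0.5010 m
n = (1/Q)·A·R^(2/3)·S^(1/2) = (1/3.92) × 2.024 × 0.6308 × 0.05196 = 0.01692

0.0169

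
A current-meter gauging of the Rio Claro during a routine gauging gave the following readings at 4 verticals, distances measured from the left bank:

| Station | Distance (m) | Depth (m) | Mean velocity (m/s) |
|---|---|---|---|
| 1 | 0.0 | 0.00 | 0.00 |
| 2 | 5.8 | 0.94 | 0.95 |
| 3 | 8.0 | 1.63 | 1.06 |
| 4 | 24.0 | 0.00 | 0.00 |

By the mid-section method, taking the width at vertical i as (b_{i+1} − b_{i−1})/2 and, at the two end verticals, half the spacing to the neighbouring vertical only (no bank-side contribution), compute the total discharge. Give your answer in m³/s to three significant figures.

19.3 m³/s

w_2 = (8.0 − 0.0)/2 = 4 m; q_2 = 0.95 × 0.94 × 4 = 3.572 m³/s
w_3 = (24.0 − 5.8)/2 = 9.1 m; q_3 = 1.06 × 1.63 × 9.1 = 15.72 m³/s
Stations 1, 4 contribute zero (depth or velocity is 0).
Q = Σ qᵢ = 19.29 m³/s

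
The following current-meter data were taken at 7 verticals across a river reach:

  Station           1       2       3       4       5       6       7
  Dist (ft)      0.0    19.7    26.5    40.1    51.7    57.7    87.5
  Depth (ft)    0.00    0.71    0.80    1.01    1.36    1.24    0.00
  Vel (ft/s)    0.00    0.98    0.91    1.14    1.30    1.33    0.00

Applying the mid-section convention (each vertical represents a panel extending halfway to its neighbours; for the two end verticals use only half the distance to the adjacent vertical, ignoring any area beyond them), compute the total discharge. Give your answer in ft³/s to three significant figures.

76.2 ft³/s

w_2 = (26.5 − 0.0)/2 = 13.25 ft; q_2 = 0.98 × 0.71 × 13.25 = 9.219 ft³/s
w_3 = (40.1 − 19.7)/2 = 10.2 ft; q_3 = 0.91 × 0.80 × 10.2 = 7.426 ft³/s
w_4 = (51.7 − 26.5)/2 = 12.6 ft; q_4 = 1.14 × 1.01 × 12.6 = 14.51 ft³/s
w_5 = (57.7 − 40.1)/2 = 8.8 ft; q_5 = 1.30 × 1.36 × 8.8 = 15.56 ft³/s
w_6 = (87.5 − 51.7)/2 = 17.9 ft; q_6 = 1.33 × 1.24 × 17.9 = 29.52 ft³/s
Stations 1, 7 contribute zero (depth or velocity is 0).
Q = Σ qᵢ = 76.23 ft³/s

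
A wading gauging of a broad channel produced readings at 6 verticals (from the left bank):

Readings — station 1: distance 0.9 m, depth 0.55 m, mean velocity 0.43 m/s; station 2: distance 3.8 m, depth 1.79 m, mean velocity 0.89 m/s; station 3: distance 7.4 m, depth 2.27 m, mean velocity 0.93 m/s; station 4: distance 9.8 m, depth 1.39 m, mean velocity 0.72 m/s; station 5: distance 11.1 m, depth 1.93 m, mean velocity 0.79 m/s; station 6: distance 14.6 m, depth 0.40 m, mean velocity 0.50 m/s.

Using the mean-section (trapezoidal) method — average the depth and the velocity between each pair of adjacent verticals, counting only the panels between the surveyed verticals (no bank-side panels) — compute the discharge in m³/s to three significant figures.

16.8 m³/s

Panel 1-2: Δb = 2.9 m, d̄ = (0.55+1.79)/2 = 1.17, v̄ = (0.43+0.89)/2 = 0.66 → q = 2.9×1.17×0.66 = 2.239 m³/s
Panel 2-3: Δb = 3.6 m, d̄ = (1.79+2.27)/2 = 2.03, v̄ = (0.89+0.93)/2 = 0.91 → q = 3.6×2.03×0.91 = 6.650 m³/s
Panel 3-4: Δb = 2.4 m, d̄ = (2.27+1.39)/2 = 1.83, v̄ = (0.93+0.72)/2 = 0.825 → q = 2.4×1.83×0.825 = 3.623 m³/s
Panel 4-5: Δb = 1.3 m, d̄ = (1.39+1.93)/2 = 1.66, v̄ = (0.72+0.79)/2 = 0.755 → q = 1.3×1.66×0.755 = 1.629 m³/s
Panel 5-6: Δb = 3.5 m, d̄ = (1.93+0.40)/2 = 1.165, v̄ = (0.79+0.50)/2 = 0.645 → q = 3.5×1.165×0.645 = 2.630 m³/s
Q = Σ q = 16.77 m³/s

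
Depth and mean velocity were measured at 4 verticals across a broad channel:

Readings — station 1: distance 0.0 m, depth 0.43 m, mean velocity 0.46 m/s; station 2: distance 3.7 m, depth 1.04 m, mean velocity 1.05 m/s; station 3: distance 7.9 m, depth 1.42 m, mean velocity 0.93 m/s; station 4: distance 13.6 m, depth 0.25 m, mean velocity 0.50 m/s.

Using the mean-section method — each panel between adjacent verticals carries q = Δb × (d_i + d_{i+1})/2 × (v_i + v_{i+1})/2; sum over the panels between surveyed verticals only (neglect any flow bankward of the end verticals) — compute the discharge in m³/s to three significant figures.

Panel 1-2: Δb = 3.7 m, d̄ = (0.43+1.04)/2 = 0.735, v̄ = (0.46+1.05)/2 = 0.755 → q = 3.7×0.735×0.755 = 2.053 m³/s
Panel 2-3: Δb = 4.2 m, d̄ = (1.04+1.42)/2 = 1.23, v̄ = (1.05+0.93)/2 = 0.99 → q = 4.2×1.23×0.99 = 5.114 m³/s
Panel 3-4: Δb = 5.7 m, d̄ = (1.42+0.25)/2 = 0.835, v̄ = (0.93+0.50)/2 = 0.715 → q = 5.7×0.835×0.715 = 3.403 m³/s
Q = Σ q = 10.57 m³/s

10.6 m³/s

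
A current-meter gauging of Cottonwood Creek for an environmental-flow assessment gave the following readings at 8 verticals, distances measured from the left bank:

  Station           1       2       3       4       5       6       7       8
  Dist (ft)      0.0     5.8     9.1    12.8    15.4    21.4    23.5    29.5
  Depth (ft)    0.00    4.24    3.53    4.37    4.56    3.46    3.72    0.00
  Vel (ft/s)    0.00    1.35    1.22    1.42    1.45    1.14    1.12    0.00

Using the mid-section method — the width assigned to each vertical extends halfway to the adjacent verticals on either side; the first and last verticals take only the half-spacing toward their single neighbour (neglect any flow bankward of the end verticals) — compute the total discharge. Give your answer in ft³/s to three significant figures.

w_2 = (9.1 − 0.0)/2 = 4.55 ft; q_2 = 1.35 × 4.24 × 4.55 = 26.04 ft³/s
w_3 = (12.8 − 5.8)/2 = 3.5 ft; q_3 = 1.22 × 3.53 × 3.5 = 15.07 ft³/s
w_4 = (15.4 − 9.1)/2 = 3.15 ft; q_4 = 1.42 × 4.37 × 3.15 = 19.55 ft³/s
w_5 = (21.4 − 12.8)/2 = 4.3 ft; q_5 = 1.45 × 4.56 × 4.3 = 28.43 ft³/s
w_6 = (23.5 − 15.4)/2 = 4.05 ft; q_6 = 1.14 × 3.46 × 4.05 = 15.97 ft³/s
w_7 = (29.5 − 21.4)/2 = 4.05 ft; q_7 = 1.12 × 3.72 × 4.05 = 16.87 ft³/s
Stations 1, 8 contribute zero (depth or velocity is 0).
Q = Σ qᵢ = 121.9 ft³/s

122 ft³/s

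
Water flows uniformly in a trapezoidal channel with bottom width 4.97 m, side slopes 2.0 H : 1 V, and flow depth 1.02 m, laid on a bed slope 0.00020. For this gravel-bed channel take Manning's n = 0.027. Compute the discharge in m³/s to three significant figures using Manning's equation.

A = (b + z·y)·y = (4.97 + 2.0×1.02)×1.02 = 7.150 m²
P = b + 2y√(1+z²) = 4.97 + 2×1.02×√(1+2.0²) = 9.532 m
R = A/P = 7.150/9.532 = 0.7502 m
Q = (1/n)·A·R^(2/3)·S^(1/2) = (1/0.027) × 7.150 × 0.7502^(2/3) × 0.00020^(1/2) = 3.092 m³/s

3.09 m³/s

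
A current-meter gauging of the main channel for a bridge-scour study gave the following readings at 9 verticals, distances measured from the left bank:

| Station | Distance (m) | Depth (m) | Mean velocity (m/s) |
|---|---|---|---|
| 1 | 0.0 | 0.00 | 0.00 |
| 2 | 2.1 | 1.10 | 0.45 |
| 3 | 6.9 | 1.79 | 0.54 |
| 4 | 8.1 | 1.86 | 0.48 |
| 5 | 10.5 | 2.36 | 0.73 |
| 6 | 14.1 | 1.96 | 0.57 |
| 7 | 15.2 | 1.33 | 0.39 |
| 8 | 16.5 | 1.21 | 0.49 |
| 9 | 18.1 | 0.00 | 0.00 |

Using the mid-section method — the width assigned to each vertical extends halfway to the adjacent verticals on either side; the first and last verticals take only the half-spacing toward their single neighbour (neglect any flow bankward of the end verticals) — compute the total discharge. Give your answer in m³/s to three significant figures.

w_2 = (6.9 − 0.0)/2 = 3.45 m; q_2 = 0.45 × 1.10 × 3.45 = 1.708 m³/s
w_3 = (8.1 − 2.1)/2 = 3 m; q_3 = 0.54 × 1.79 × 3 = 2.900 m³/s
w_4 = (10.5 − 6.9)/2 = 1.8 m; q_4 = 0.48 × 1.86 × 1.8 = 1.607 m³/s
w_5 = (14.1 − 8.1)/2 = 3 m; q_5 = 0.73 × 2.36 × 3 = 5.168 m³/s
w_6 = (15.2 − 10.5)/2 = 2.35 m; q_6 = 0.57 × 1.96 × 2.35 = 2.625 m³/s
w_7 = (16.5 − 14.1)/2 = 1.2 m; q_7 = 0.39 × 1.33 × 1.2 = 0.6224 m³/s
w_8 = (18.1 − 15.2)/2 = 1.45 m; q_8 = 0.49 × 1.21 × 1.45 = 0.8597 m³/s
Stations 1, 9 contribute zero (depth or velocity is 0).
Q = Σ qᵢ = 15.49 m³/s

15.5 m³/s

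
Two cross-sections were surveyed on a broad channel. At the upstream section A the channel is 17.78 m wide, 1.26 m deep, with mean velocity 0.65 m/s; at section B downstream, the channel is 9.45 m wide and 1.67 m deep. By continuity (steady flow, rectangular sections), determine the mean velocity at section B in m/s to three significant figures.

0.923 m/s

Q = A₁V₁ = (17.78×1.26) × 0.65 = 14.56 m³/s
A₂ = 9.45 × 1.67 = 15.78 m²
V₂ = Q/A₂ = 14.56/15.78 = 0.9227 m/s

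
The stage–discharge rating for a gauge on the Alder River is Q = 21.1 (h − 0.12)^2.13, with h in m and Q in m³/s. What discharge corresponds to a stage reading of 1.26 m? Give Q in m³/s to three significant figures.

Q = 21.1 × (1.26 − 0.12)^2.13 = 21.1 × 1.14^2.13 = 27.89 m³/s

27.9 m³/s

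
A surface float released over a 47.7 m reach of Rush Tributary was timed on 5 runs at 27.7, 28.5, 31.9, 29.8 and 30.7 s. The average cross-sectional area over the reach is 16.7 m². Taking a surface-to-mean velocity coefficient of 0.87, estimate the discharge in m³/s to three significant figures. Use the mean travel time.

t̄ = (27.7 + 28.5 + 31.9 + 29.8 + 30.7) / 5 = 29.72 s
v_surface = L / t̄ = 47.7 / 29.72 = 1.605 m/s
v_mean = 0.87 × 1.605 = 1.396 m/s
Q = A × v_mean = 16.7 × 1.396 = 23.32 m³/s

23.3 m³/s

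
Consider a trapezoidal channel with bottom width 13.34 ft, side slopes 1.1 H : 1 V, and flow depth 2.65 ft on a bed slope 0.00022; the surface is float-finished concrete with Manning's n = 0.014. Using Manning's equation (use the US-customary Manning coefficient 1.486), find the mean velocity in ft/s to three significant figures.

A = (b + z·y)·y = (13.34 + 1.1×2.65)×2.65 = 43.08 ft²
P = b + 2y√(1+z²) = 13.34 + 2×2.65×√(1+1.1²) = 21.22 ft
R = A/P = 43.08/21.22 = 2.030 ft
Q = (1.486/n)·A·R^(2/3)·S^(1/2) = (1.486/0.014) × 43.08 × 2.030^(2/3) × 0.00022^(1/2) = 108.7 ft³/s
V = Q/A = 108.7/43.08 = 2.524 ft/s

2.52 ft/s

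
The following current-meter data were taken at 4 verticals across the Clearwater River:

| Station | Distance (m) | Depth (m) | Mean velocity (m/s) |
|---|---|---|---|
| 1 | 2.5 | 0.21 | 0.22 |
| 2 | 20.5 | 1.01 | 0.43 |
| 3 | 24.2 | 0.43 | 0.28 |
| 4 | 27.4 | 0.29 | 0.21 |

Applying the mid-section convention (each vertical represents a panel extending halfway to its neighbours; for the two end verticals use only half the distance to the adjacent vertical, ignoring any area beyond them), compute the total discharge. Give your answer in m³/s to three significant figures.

5.64 m³/s

w_1 = (20.5 − 2.5)/2 = 9 m; q_1 = 0.22 × 0.21 × 9 = 0.4158 m³/s
w_2 = (24.2 − 2.5)/2 = 10.85 m; q_2 = 0.43 × 1.01 × 10.85 = 4.712 m³/s
w_3 = (27.4 − 20.5)/2 = 3.45 m; q_3 = 0.28 × 0.43 × 3.45 = 0.4154 m³/s
w_4 = (27.4 − 24.2)/2 = 1.6 m; q_4 = 0.21 × 0.29 × 1.6 = 0.09744 m³/s
Q = Σ qᵢ = 5.641 m³/s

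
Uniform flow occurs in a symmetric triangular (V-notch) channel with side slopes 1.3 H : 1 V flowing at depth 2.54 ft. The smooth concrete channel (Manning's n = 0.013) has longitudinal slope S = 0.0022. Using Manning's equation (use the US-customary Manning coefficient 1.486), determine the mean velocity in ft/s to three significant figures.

5.39 ft/s

A = z·y² = 1.3×2.54² = 8.387 ft²
P = 2y√(1+z²) = 2×2.54×√(1+1.3²) = 8.332 ft
R = A/P = 8.387/8.332 = 1.007 ft
Q = (1.486/n)·A·R^(2/3)·S^(1/2) = (1.486/0.013) × 8.387 × 1.007^(2/3) × 0.0022^(1/2) = 45.17 ft³/s
V = Q/A = 45.17/8.387 = 5.385 ft/s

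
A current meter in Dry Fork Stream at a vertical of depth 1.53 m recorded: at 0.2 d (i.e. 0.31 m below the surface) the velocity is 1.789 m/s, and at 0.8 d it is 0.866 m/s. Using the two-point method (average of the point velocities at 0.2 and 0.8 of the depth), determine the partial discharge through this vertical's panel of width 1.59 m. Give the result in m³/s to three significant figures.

v̄ = (1.789 + 0.866) / 2 = 1.328 m/s
q = v̄ × d × w = 1.328 × 1.53 × 1.59 = 3.229 m³/s

3.23 m³/s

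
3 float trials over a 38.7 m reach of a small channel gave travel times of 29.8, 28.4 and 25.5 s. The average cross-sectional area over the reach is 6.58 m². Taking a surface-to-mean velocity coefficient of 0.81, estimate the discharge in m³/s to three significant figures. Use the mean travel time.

7.39 m³/s

t̄ = (29.8 + 28.4 + 25.5) / 3 = 27.9 s
v_surface = L / t̄ = 38.7 / 27.9 = 1.387 m/s
v_mean = 0.81 × 1.387 = 1.124 m/s
Q = A × v_mean = 6.58 × 1.124 = 7.393 m³/s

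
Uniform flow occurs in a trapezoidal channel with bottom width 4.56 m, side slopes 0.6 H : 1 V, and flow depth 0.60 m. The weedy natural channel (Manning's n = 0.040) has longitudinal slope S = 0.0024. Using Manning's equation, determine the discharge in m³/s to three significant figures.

2.26 m³/s

A = (b + z·y)·y = (4.56 + 0.6×0.60)×0.60 = 2.952 m²
P = b + 2y√(1+z²) = 4.56 + 2×0.60×√(1+0.6²) = 5.959 m
R = A/P = 2.952/5.959 = 0.4953 m
Q = (1/n)·A·R^(2/3)·S^(1/2) = (1/0.040) × 2.952 × 0.4953^(2/3) × 0.0024^(1/2) = 2.263 m³/s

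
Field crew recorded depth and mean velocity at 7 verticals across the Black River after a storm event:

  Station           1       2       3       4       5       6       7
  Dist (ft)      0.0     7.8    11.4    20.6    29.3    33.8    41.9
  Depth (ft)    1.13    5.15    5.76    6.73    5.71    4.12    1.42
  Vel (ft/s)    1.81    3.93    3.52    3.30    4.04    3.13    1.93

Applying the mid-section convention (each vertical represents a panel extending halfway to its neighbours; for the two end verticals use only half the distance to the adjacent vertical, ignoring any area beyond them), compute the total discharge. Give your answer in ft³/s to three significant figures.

696 ft³/s

w_1 = (7.8 − 0.0)/2 = 3.9 ft; q_1 = 1.81 × 1.13 × 3.9 = 7.977 ft³/s
w_2 = (11.4 − 0.0)/2 = 5.7 ft; q_2 = 3.93 × 5.15 × 5.7 = 115.4 ft³/s
w_3 = (20.6 − 7.8)/2 = 6.4 ft; q_3 = 3.52 × 5.76 × 6.4 = 129.8 ft³/s
w_4 = (29.3 − 11.4)/2 = 8.95 ft; q_4 = 3.30 × 6.73 × 8.95 = 198.8 ft³/s
w_5 = (33.8 − 20.6)/2 = 6.6 ft; q_5 = 4.04 × 5.71 × 6.6 = 152.3 ft³/s
w_6 = (41.9 − 29.3)/2 = 6.3 ft; q_6 = 3.13 × 4.12 × 6.3 = 81.24 ft³/s
w_7 = (41.9 − 33.8)/2 = 4.05 ft; q_7 = 1.93 × 1.42 × 4.05 = 11.10 ft³/s
Q = Σ qᵢ = 696.5 ft³/s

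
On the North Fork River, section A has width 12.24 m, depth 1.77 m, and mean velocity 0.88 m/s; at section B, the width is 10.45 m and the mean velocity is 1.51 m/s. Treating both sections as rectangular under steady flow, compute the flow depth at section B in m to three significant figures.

1.21 m

Q = A₁V₁ = (12.24×1.77) × 0.88 = 19.07 m³/s
d₂ = Q/(b₂ V₂) = 19.07/(10.45×1.51) = 1.208 m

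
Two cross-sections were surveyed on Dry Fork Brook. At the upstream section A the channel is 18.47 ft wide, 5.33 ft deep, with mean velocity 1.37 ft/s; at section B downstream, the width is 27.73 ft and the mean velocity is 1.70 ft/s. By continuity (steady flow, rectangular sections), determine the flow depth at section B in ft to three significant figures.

Q = A₁V₁ = (18.47×5.33) × 1.37 = 134.9 ft³/s
d₂ = Q/(b₂ V₂) = 134.9/(27.73×1.70) = 2.861 ft

2.86 ft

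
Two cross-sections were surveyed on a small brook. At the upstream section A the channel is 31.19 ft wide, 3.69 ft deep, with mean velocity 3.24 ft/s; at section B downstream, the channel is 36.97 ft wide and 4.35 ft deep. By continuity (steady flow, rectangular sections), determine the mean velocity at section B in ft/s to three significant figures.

2.32 ft/s

Q = A₁V₁ = (31.19×3.69) × 3.24 = 372.9 ft³/s
A₂ = 36.97 × 4.35 = 160.8 ft²
V₂ = Q/A₂ = 372.9/160.8 = 2.319 ft/s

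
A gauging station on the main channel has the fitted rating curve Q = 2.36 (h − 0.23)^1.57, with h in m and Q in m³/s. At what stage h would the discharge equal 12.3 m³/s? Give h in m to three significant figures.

3.09 m

h − h₀ = (Q/C)^(1/b) = (12.3/2.36)^(1/1.57) = 2.862 m
h = 0.23 + 2.862 = 3.092 m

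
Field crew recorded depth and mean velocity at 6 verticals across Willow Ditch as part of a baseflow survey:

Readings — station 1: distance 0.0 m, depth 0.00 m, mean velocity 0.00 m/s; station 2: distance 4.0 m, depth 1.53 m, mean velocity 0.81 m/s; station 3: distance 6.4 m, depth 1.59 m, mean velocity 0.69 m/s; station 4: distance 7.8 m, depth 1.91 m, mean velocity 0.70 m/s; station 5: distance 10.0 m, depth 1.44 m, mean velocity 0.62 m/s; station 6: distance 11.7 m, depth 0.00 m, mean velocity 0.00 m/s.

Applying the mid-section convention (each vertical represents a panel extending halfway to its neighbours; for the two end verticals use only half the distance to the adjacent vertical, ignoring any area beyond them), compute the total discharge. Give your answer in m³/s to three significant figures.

w_2 = (6.4 − 0.0)/2 = 3.2 m; q_2 = 0.81 × 1.53 × 3.2 = 3.966 m³/s
w_3 = (7.8 − 4.0)/2 = 1.9 m; q_3 = 0.69 × 1.59 × 1.9 = 2.084 m³/s
w_4 = (10.0 − 6.4)/2 = 1.8 m; q_4 = 0.70 × 1.91 × 1.8 = 2.407 m³/s
w_5 = (11.7 − 7.8)/2 = 1.95 m; q_5 = 0.62 × 1.44 × 1.95 = 1.741 m³/s
Stations 1, 6 contribute zero (depth or velocity is 0).
Q = Σ qᵢ = 10.20 m³/s

10.2 m³/s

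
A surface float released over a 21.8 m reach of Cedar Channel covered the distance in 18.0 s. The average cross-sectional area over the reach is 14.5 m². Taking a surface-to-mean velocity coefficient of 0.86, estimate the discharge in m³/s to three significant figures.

v_surface = L / t̄ = 21.8 / 18 = 1.211 m/s
v_mean = 0.86 × 1.211 = 1.042 m/s
Q = A × v_mean = 14.5 × 1.042 = 15.10 m³/s

15.1 m³/s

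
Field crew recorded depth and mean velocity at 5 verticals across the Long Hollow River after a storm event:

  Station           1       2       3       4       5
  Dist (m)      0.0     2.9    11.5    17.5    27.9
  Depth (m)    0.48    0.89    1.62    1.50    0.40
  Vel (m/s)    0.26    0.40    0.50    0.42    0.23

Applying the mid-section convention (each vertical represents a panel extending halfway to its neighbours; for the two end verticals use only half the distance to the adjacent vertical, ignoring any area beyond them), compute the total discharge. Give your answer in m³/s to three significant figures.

13.8 m³/s

w_1 = (2.9 − 0.0)/2 = 1.45 m; q_1 = 0.26 × 0.48 × 1.45 = 0.1810 m³/s
w_2 = (11.5 − 0.0)/2 = 5.75 m; q_2 = 0.40 × 0.89 × 5.75 = 2.047 m³/s
w_3 = (17.5 − 2.9)/2 = 7.3 m; q_3 = 0.50 × 1.62 × 7.3 = 5.913 m³/s
w_4 = (27.9 − 11.5)/2 = 8.2 m; q_4 = 0.42 × 1.50 × 8.2 = 5.166 m³/s
w_5 = (27.9 − 17.5)/2 = 5.2 m; q_5 = 0.23 × 0.40 × 5.2 = 0.4784 m³/s
Q = Σ qᵢ = 13.79 m³/s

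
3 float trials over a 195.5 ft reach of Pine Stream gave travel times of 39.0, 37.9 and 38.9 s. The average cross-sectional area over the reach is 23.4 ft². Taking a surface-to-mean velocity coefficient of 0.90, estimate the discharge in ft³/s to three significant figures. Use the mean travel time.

t̄ = (39.0 + 37.9 + 38.9) / 3 = 38.6 s
v_surface = L / t̄ = 195.5 / 38.6 = 5.065 ft/s
v_mean = 0.90 × 5.065 = 4.558 ft/s
Q = A × v_mean = 23.4 × 4.558 = 106.7 ft³/s

107 ft³/s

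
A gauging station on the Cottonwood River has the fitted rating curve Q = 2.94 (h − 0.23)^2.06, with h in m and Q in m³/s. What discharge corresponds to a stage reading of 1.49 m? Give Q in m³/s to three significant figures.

4.73 m³/s

Q = 2.94 × (1.49 − 0.23)^2.06 = 2.94 × 1.26^2.06 = 4.733 m³/s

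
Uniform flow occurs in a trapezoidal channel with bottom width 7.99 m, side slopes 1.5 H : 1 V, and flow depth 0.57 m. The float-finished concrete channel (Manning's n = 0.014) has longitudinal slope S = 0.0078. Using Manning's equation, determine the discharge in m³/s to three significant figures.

A = (b + z·y)·y = (7.99 + 1.5×0.57)×0.57 = 5.042 m²
P = b + 2y√(1+z²) = 7.99 + 2×0.57×√(1+1.5²) = 10.05 m
R = A/P = 5.042/10.05 = 0.5019 m
Q = (1/n)·A·R^(2/3)·S^(1/2) = (1/0.014) × 5.042 × 0.5019^(2/3) × 0.0078^(1/2) = 20.09 m³/s

20.1 m³/s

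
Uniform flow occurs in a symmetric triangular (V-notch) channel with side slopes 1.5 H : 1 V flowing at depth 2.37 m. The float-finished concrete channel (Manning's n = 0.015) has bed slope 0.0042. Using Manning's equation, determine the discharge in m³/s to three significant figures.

A = z·y² = 1.5×2.37² = 8.425 m²
P = 2y√(1+z²) = 2×2.37×√(1+1.5²) = 8.545 m
R = A/P = 8.425/8.545 = 0.9860 m
Q = (1/n)·A·R^(2/3)·S^(1/2) = (1/0.015) × 8.425 × 0.9860^(2/3) × 0.0042^(1/2) = 36.06 m³/s

36.1 m³/s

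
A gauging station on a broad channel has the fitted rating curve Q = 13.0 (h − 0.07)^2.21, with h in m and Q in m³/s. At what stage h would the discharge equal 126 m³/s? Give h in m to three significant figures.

h − h₀ = (Q/C)^(1/b) = (126/13.0)^(1/2.21) = 2.795 m
h = 0.07 + 2.795 = 2.865 m

2.86 m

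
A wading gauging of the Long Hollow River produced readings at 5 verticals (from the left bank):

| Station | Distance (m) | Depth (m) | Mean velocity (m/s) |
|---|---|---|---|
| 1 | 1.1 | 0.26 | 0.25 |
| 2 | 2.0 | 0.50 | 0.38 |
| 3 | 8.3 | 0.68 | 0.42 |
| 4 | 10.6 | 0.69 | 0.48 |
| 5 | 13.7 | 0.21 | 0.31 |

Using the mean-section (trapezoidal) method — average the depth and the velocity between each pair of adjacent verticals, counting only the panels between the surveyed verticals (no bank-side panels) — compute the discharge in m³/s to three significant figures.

Panel 1-2: Δb = 0.9 m, d̄ = (0.26+0.50)/2 = 0.38, v̄ = (0.25+0.38)/2 = 0.315 → q = 0.9×0.38×0.315 = 0.1077 m³/s
Panel 2-3: Δb = 6.3 m, d̄ = (0.50+0.68)/2 = 0.59, v̄ = (0.38+0.42)/2 = 0.4 → q = 6.3×0.59×0.4 = 1.487 m³/s
Panel 3-4: Δb = 2.3 m, d̄ = (0.68+0.69)/2 = 0.685, v̄ = (0.42+0.48)/2 = 0.45 → q = 2.3×0.685×0.45 = 0.7090 m³/s
Panel 4-5: Δb = 3.1 m, d̄ = (0.69+0.21)/2 = 0.45, v̄ = (0.48+0.31)/2 = 0.395 → q = 3.1×0.45×0.395 = 0.5510 m³/s
Q = Σ q = 2.855 m³/s

2.85 m³/s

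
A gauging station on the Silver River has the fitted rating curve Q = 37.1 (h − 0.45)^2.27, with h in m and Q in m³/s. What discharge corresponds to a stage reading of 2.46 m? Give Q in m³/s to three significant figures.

181 m³/s

Q = 37.1 × (2.46 − 0.45)^2.27 = 37.1 × 2.01^2.27 = 181.0 m³/s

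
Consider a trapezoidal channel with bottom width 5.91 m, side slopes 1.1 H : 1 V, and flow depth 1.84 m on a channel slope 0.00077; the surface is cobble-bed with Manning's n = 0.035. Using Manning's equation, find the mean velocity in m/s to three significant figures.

0.936 m/s

A = (b + z·y)·y = (5.91 + 1.1×1.84)×1.84 = 14.60 m²
P = b + 2y√(1+z²) = 5.91 + 2×1.84×√(1+1.1²) = 11.38 m
R = A/P = 14.60/11.38 = 1.283 m
Q = (1/n)·A·R^(2/3)·S^(1/2) = (1/0.035) × 14.60 × 1.283^(2/3) × 0.00077^(1/2) = 13.66 m³/s
V = Q/A = 13.66/14.60 = 0.9360 m/s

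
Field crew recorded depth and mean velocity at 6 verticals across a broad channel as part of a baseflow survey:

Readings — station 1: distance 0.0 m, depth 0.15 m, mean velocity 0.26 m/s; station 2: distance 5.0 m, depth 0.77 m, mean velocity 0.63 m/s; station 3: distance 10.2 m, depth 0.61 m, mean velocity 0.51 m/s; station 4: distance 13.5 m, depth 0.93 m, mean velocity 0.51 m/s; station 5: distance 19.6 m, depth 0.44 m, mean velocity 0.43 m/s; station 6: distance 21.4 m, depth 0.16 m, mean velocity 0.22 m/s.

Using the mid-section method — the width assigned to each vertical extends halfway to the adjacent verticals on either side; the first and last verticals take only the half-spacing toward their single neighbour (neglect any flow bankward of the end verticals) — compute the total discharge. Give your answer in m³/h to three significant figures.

w_1 = (5.0 − 0.0)/2 = 2.5 m; q_1 = 0.26 × 0.15 × 2.5 = 0.09750 m³/s
w_2 = (10.2 − 0.0)/2 = 5.1 m; q_2 = 0.63 × 0.77 × 5.1 = 2.474 m³/s
w_3 = (13.5 − 5.0)/2 = 4.25 m; q_3 = 0.51 × 0.61 × 4.25 = 1.322 m³/s
w_4 = (19.6 − 10.2)/2 = 4.7 m; q_4 = 0.51 × 0.93 × 4.7 = 2.229 m³/s
w_5 = (21.4 − 13.5)/2 = 3.95 m; q_5 = 0.43 × 0.44 × 3.95 = 0.7473 m³/s
w_6 = (21.4 − 19.6)/2 = 0.9 m; q_6 = 0.22 × 0.16 × 0.9 = 0.03168 m³/s
Q = Σ qᵢ = 6.902 m³/s
= 6.902 × 3600 = 24850 m³/h

24800 m³/h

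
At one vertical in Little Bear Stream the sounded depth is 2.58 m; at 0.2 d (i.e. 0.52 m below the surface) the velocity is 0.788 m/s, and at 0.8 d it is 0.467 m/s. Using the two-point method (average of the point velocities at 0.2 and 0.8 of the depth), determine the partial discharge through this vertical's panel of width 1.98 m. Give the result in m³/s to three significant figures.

3.21 m³/s

v̄ = (0.788 + 0.467) / 2 = 0.6275 m/s
q = v̄ × d × w = 0.6275 × 2.58 × 1.98 = 3.206 m³/s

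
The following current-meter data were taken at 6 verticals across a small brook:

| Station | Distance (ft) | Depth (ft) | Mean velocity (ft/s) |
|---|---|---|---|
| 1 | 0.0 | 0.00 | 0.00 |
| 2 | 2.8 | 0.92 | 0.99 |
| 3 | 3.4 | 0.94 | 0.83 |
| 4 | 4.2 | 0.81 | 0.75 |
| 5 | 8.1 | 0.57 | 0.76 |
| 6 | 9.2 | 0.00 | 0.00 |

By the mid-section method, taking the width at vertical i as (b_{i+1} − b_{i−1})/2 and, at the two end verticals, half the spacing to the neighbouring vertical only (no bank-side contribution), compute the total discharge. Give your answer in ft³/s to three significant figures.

w_2 = (3.4 − 0.0)/2 = 1.7 ft; q_2 = 0.99 × 0.92 × 1.7 = 1.548 ft³/s
w_3 = (4.2 − 2.8)/2 = 0.7 ft; q_3 = 0.83 × 0.94 × 0.7 = 0.5461 ft³/s
w_4 = (8.1 − 3.4)/2 = 2.35 ft; q_4 = 0.75 × 0.81 × 2.35 = 1.428 ft³/s
w_5 = (9.2 − 4.2)/2 = 2.5 ft; q_5 = 0.76 × 0.57 × 2.5 = 1.083 ft³/s
Stations 1, 6 contribute zero (depth or velocity is 0).
Q = Σ qᵢ = 4.605 ft³/s

4.61 ft³/s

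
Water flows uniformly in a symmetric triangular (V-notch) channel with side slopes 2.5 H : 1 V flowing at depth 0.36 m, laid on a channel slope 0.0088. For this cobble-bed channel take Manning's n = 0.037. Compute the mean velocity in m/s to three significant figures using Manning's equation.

A = z·y² = 2.5×0.36² = 0.3240 m²
P = 2y√(1+z²) = 2×0.36×√(1+2.5²) = 1.939 m
R = A/P = 0.3240/1.939 = 0.1671 m
Q = (1/n)·A·R^(2/3)·S^(1/2) = (1/0.037) × 0.3240 × 0.1671^(2/3) × 0.0088^(1/2) = 0.2492 m³/s
V = Q/A = 0.2492/0.3240 = 0.7693 m/s

0.769 m/s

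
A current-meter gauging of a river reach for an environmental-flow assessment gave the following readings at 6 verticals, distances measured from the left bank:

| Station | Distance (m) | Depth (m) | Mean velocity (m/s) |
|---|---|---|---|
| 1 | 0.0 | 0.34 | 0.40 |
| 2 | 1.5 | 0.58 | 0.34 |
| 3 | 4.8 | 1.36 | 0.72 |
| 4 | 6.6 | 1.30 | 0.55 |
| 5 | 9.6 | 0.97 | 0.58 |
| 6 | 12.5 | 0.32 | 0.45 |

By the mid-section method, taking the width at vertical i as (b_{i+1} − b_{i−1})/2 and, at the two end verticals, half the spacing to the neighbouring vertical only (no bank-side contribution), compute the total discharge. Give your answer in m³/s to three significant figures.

w_1 = (1.5 − 0.0)/2 = 0.75 m; q_1 = 0.40 × 0.34 × 0.75 = 0.1020 m³/s
w_2 = (4.8 − 0.0)/2 = 2.4 m; q_2 = 0.34 × 0.58 × 2.4 = 0.4733 m³/s
w_3 = (6.6 − 1.5)/2 = 2.55 m; q_3 = 0.72 × 1.36 × 2.55 = 2.497 m³/s
w_4 = (9.6 − 4.8)/2 = 2.4 m; q_4 = 0.55 × 1.30 × 2.4 = 1.716 m³/s
w_5 = (12.5 − 6.6)/2 = 2.95 m; q_5 = 0.58 × 0.97 × 2.95 = 1.660 m³/s
w_6 = (12.5 − 9.6)/2 = 1.45 m; q_6 = 0.45 × 0.32 × 1.45 = 0.2088 m³/s
Q = Σ qᵢ = 6.657 m³/s

6.66 m³/s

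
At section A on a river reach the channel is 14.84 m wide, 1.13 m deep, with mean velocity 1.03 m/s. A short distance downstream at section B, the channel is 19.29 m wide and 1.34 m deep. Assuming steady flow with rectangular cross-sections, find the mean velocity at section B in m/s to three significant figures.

Q = A₁V₁ = (14.84×1.13) × 1.03 = 17.27 m³/s
A₂ = 19.29 × 1.34 = 25.85 m²
V₂ = Q/A₂ = 17.27/25.85 = 0.6682 m/s

0.668 m/s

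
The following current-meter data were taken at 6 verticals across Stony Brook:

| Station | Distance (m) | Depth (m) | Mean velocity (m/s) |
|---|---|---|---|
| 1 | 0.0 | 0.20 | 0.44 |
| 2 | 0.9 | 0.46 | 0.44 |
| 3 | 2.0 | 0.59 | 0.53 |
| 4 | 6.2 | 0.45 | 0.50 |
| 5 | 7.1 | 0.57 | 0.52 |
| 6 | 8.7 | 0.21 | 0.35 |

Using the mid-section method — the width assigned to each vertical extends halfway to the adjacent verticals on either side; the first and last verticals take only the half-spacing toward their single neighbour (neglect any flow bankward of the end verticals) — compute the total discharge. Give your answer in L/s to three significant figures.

2070 L/s

w_1 = (0.9 − 0.0)/2 = 0.45 m; q_1 = 0.44 × 0.20 × 0.45 = 0.03960 m³/s
w_2 = (2.0 − 0.0)/2 = 1 m; q_2 = 0.44 × 0.46 × 1 = 0.2024 m³/s
w_3 = (6.2 − 0.9)/2 = 2.65 m; q_3 = 0.53 × 0.59 × 2.65 = 0.8287 m³/s
w_4 = (7.1 − 2.0)/2 = 2.55 m; q_4 = 0.50 × 0.45 × 2.55 = 0.5738 m³/s
w_5 = (8.7 − 6.2)/2 = 1.25 m; q_5 = 0.52 × 0.57 × 1.25 = 0.3705 m³/s
w_6 = (8.7 − 7.1)/2 = 0.8 m; q_6 = 0.35 × 0.21 × 0.8 = 0.05880 m³/s
Q = Σ qᵢ = 2.074 m³/s
= 2.074 × 1000 = 2074 L/s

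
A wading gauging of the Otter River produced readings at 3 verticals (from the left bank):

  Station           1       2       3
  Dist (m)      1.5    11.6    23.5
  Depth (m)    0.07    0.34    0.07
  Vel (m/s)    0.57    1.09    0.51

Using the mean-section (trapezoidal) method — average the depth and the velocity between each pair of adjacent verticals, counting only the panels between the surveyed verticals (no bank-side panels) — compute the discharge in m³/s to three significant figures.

Panel 1-2: Δb = 10.1 m, d̄ = (0.07+0.34)/2 = 0.205, v̄ = (0.57+1.09)/2 = 0.83 → q = 10.1×0.205×0.83 = 1.719 m³/s
Panel 2-3: Δb = 11.9 m, d̄ = (0.34+0.07)/2 = 0.205, v̄ = (1.09+0.51)/2 = 0.8 → q = 11.9×0.205×0.8 = 1.952 m³/s
Q = Σ q = 3.670 m³/s

3.67 m³/s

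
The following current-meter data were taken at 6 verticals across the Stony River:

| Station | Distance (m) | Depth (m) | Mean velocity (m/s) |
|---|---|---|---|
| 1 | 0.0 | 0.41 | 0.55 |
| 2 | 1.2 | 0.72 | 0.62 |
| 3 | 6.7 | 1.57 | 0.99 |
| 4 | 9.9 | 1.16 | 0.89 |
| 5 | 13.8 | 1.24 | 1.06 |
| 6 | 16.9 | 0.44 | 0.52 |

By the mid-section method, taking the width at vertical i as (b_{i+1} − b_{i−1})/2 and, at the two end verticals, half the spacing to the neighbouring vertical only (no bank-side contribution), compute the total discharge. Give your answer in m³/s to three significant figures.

w_1 = (1.2 − 0.0)/2 = 0.6 m; q_1 = 0.55 × 0.41 × 0.6 = 0.1353 m³/s
w_2 = (6.7 − 0.0)/2 = 3.35 m; q_2 = 0.62 × 0.72 × 3.35 = 1.495 m³/s
w_3 = (9.9 − 1.2)/2 = 4.35 m; q_3 = 0.99 × 1.57 × 4.35 = 6.761 m³/s
w_4 = (13.8 − 6.7)/2 = 3.55 m; q_4 = 0.89 × 1.16 × 3.55 = 3.665 m³/s
w_5 = (16.9 − 9.9)/2 = 3.5 m; q_5 = 1.06 × 1.24 × 3.5 = 4.600 m³/s
w_6 = (16.9 − 13.8)/2 = 1.55 m; q_6 = 0.52 × 0.44 × 1.55 = 0.3546 m³/s
Q = Σ qᵢ = 17.01 m³/s

17.0 m³/s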